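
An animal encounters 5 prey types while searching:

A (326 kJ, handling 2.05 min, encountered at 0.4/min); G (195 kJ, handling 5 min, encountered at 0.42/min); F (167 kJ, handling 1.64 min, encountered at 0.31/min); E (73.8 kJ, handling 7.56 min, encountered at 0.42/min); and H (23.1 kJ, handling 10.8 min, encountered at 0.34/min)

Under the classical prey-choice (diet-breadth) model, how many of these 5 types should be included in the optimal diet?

2

Rank by E/h (kJ/min): A 159, F 102, G 39, E 9.76, H 2.14. Include each in turn until the next type's E/h falls below the running intake rate.
Rate on top 1: 71.65. F: 102 > 71.65 → include.
Rate on top 2: 78.24. G: 39 < 78.24 → exclude; stop.
Optimal diet: A, F — 2 of 5 types.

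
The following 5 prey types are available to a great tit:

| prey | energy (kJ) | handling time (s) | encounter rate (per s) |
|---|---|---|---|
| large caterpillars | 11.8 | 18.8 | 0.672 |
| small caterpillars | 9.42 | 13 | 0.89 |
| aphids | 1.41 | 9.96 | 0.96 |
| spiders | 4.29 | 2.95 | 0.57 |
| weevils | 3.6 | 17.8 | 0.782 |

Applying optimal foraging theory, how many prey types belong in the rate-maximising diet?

1

E/h in descending order: spiders 1.45, small caterpillars 0.725, large caterpillars 0.628, weevils 0.202, aphids 0.142 kJ/s. The optimal diet is the largest prefix of this list for which every included type satisfies E_i/h_i > R on the types above it.
Rate on top 1: 0.9119. small caterpillars: 0.725 < 0.9119 → exclude; stop.
Optimal diet: spiders — 1 of 5 types.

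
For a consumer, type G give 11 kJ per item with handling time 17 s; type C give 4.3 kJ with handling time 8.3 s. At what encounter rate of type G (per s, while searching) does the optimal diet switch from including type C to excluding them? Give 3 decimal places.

0.236 per s

Drop type C once their profitability E₂/h₂ falls below the rate achievable on type G alone: E₂/h₂ = λE₁/(1 + λh₁).
Solve for λ: λE₁h₂ = E₂(1 + λh₁) → λ(E₁h₂ − E₂h₁) = E₂ → λ = E₂/(E₁h₂ − E₂h₁).
λ = 4.3/(11×8.3 − 4.3×17) = 4.3/18.2 = 0.2363 per s.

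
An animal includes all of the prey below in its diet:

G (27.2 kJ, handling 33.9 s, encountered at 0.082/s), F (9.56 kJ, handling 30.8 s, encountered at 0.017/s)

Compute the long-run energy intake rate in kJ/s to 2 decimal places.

0.56 kJ/s

R = Σλ_iE_i / (1 + Σλ_ih_i)
Numerator: 0.082×27.2 + 0.017×9.56 = 2.393
Denominator: 1 + 0.082×33.9 + 0.017×30.8 = 4.303
R = 2.393/4.303 = 0.5561 kJ/s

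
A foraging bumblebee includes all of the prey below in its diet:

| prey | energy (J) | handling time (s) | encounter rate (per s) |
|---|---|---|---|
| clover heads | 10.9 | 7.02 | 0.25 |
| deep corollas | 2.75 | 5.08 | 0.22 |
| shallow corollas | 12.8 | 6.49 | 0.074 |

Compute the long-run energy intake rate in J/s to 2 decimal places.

0.98 J/s

R = (0.25×10.9 + 0.22×2.75 + 0.074×12.8) / (1 + 0.25×7.02 + 0.22×5.08 + 0.074×6.49) = 4.277/4.353 = 0.9826 J/s.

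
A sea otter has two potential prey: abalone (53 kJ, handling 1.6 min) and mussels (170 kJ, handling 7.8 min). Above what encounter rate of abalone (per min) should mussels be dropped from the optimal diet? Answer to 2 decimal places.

At the threshold, the rate on abalone alone equals the profitability of mussels: λ·53/(1 + λ·1.6) = 170/7.8 = 21.79.
Rearranging, λ(53 − 21.79×1.6) = 21.79, so λ = 21.79/18.13 = 1.202 per min.

1.20 per min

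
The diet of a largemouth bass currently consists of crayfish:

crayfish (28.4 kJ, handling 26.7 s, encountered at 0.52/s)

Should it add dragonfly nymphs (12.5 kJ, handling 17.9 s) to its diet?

Current rate: (0.52×28.4)/(1 + 0.52×26.7) = 0.9922 kJ/s.
Profitability of dragonfly nymphs: 12.5/17.9 = 0.6983 kJ/s.
0.6983 < 0.9922, so adding dragonfly nymphs would lower the average — exclude it.

No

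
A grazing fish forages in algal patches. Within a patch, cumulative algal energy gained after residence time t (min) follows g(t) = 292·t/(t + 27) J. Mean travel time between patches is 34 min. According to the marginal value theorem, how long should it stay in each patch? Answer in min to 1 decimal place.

By the marginal value theorem, leave when the instantaneous gain rate g'(t) equals the habitat-wide average g(t)/(T + t).
g'(t) = 292·27/(t + 27)². Setting 292·27/(t+27)² = 292t/[(t+27)(34+t)] gives 27(34+t) = t(t+27), so t² = 27×34 = 918.
t* = √918 = 30.3 min.

30.3 min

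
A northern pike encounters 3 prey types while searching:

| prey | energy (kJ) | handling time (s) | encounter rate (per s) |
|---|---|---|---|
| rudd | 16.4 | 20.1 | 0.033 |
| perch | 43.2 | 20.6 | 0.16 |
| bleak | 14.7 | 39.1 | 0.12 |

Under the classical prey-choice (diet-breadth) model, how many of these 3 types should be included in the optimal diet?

1

Rank by E/h (kJ/s): perch 2.1, rudd 0.816, bleak 0.376. Include each in turn until the next type's E/h falls below the running intake rate.
Rate on top 1: 1.609. rudd: 0.816 < 1.609 → exclude; stop.
Optimal diet: perch — 1 of 3 types.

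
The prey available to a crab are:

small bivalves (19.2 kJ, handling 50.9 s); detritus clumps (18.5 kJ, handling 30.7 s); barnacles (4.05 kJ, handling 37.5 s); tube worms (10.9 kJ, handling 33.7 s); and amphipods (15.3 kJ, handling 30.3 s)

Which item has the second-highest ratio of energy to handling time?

Profitability E/h (kJ/s): small bivalves = 19.2/50.9 = 0.377, detritus clumps = 18.5/30.7 = 0.603, barnacles = 4.05/37.5 = 0.108, tube worms = 10.9/33.7 = 0.323, amphipods = 15.3/30.3 = 0.505.
Ranked: detritus clumps > amphipods > small bivalves > tube worms > barnacles.

amphipods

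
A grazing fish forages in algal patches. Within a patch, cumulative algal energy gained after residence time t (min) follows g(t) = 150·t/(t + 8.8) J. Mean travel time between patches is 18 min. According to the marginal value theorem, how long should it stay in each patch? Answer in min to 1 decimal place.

12.6 min

Maximise g(t)/(T+t): set derivative to zero → g'(t)(T+t) = g(t).
g'(t) = 150·8.8/(t + 8.8)². Setting 150·8.8/(t+8.8)² = 150t/[(t+8.8)(18+t)] gives 8.8(18+t) = t(t+8.8), so t² = 8.8×18 = 158.4.
t* = √158.4 = 12.59 min.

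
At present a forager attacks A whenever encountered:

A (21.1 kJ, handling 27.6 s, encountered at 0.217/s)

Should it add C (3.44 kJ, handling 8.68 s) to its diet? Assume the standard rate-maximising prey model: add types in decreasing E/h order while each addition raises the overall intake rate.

No

Current rate: (0.217×21.1)/(1 + 0.217×27.6) = 0.6551 kJ/s.
Profitability of C: 3.44/8.68 = 0.3963 kJ/s.
0.3963 < 0.6551, so adding C would lower the average — exclude it.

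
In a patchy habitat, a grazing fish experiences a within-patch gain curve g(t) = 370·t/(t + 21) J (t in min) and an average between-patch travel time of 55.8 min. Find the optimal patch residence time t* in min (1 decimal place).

34.2 min

Optimal t* satisfies g'(t*) = g(t*)/(T + t*).
g'(t) = 370·21/(t + 21)². Setting 370·21/(t+21)² = 370t/[(t+21)(55.8+t)] gives 21(55.8+t) = t(t+21), so t² = 21×55.8 = 1172.
t* = √1172 = 34.23 min.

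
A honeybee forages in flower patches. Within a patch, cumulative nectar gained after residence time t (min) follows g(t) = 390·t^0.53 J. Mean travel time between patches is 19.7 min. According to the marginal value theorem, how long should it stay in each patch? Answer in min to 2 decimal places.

Maximise g(t)/(T+t): set derivative to zero → g'(t)(T+t) = g(t).
g'(t) = 0.53·390·t^-0.47. Setting 0.53·390·t^-0.47 = 390·t^0.53/(19.7+t) gives 0.53(19.7+t) = t, so 0.47·t = 0.53×19.7.
t* = 0.53×19.7/0.47 = 22.21 min.

22.21 min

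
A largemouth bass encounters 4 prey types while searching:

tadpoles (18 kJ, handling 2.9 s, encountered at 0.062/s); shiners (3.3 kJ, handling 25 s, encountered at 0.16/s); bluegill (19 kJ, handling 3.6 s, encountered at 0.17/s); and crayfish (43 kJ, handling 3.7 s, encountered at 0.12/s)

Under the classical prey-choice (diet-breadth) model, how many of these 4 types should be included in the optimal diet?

3

Rank by E/h (kJ/s): crayfish 11.6, tadpoles 6.21, bluegill 5.28, shiners 0.132. Include each in turn until the next type's E/h falls below the running intake rate.
Rate on top 1: 3.573. tadpoles: 6.21 > 3.573 → include.
Rate on top 2: 3.865. bluegill: 5.28 > 3.865 → include.
Rate on top 3: 4.252. shiners: 0.132 < 4.252 → exclude; stop.
Optimal diet: crayfish, tadpoles, bluegill — 3 of 4 types.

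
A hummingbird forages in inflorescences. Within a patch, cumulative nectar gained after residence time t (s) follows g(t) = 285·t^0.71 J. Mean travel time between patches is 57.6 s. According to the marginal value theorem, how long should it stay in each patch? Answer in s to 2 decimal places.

141.02 s

Maximise g(t)/(T+t): set derivative to zero → g'(t)(T+t) = g(t).
g'(t) = 0.71·285·t^-0.29. Setting 0.71·285·t^-0.29 = 285·t^0.71/(57.6+t) gives 0.71(57.6+t) = t, so 0.29·t = 0.71×57.6.
t* = 0.71×57.6/0.29 = 141 s.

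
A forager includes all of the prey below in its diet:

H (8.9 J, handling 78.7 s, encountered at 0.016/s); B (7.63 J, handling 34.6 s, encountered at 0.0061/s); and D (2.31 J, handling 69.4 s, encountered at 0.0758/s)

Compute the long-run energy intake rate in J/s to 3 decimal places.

0.047 J/s

Energy encountered per unit search time: 0.016×8.9 + 0.0061×7.63 + 0.0758×2.31 = 0.364 J/s.
Handling time per unit search time: 0.016×78.7 + 0.0061×34.6 + 0.0758×69.4 = 6.731.
Rate = 0.364/(1 + 6.731) = 0.04709 J/s.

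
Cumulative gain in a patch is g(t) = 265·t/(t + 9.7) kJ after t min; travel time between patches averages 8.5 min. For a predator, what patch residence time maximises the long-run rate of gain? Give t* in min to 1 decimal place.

9.1 min

Maximise g(t)/(T+t): set derivative to zero → g'(t)(T+t) = g(t).
g'(t) = 265·9.7/(t + 9.7)². Setting 265·9.7/(t+9.7)² = 265t/[(t+9.7)(8.5+t)] gives 9.7(8.5+t) = t(t+9.7), so t² = 9.7×8.5 = 82.45.
t* = √82.45 = 9.08 min.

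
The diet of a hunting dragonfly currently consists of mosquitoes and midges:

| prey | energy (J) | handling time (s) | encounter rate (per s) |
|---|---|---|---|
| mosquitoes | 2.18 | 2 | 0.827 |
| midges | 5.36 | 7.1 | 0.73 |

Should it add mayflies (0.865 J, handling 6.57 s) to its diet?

Intake rate on the current diet: R = (0.827×2.18 + 0.73×5.36) / (1 + 0.827×2 + 0.73×7.1) = 5.716/7.837 = 0.7293 J/s.
Profitability of mayflies: 0.865/6.57 = 0.1317 J/s.
0.1317 < 0.7293, so adding mayflies would lower the average — exclude it.

No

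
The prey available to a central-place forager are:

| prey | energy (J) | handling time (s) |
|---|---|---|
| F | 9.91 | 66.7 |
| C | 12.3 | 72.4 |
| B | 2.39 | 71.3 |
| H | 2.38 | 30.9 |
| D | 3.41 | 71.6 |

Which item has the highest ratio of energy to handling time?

C

In descending order of E/h:
C: 12.3/72.4 = 0.17 J/s
F: 9.91/66.7 = 0.149 J/s
H: 2.38/30.9 = 0.077 J/s
D: 3.41/71.6 = 0.0476 J/s
B: 2.39/71.3 = 0.0335 J/s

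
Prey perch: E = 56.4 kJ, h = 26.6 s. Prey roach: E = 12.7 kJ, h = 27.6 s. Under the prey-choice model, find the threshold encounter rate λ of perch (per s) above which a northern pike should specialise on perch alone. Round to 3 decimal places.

The zero-one rule: include roach iff E₂/h₂ > λE₁/(1+λh₁). Equality gives the switch point.
λE₁h₂ = E₂ + λE₂h₁ ⇒ λ = E₂/(E₁h₂ − E₂h₁) = 12.7/(1557 − 337.8) = 0.01042 per s.

0.010 per s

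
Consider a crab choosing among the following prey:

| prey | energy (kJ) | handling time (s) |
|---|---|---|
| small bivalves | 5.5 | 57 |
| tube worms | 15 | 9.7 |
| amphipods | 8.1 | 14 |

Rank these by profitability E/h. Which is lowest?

In descending order of E/h:
tube worms: 15/9.7 = 1.55 kJ/s
amphipods: 8.1/14 = 0.579 kJ/s
small bivalves: 5.5/57 = 0.0965 kJ/s

small bivalves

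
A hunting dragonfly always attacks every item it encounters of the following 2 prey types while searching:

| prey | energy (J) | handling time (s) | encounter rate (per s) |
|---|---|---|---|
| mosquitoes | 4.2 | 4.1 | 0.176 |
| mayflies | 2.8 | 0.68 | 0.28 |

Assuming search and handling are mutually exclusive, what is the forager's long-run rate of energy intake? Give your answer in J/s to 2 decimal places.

0.80 J/s

R = Σλ_iE_i / (1 + Σλ_ih_i)
Numerator: 0.176×4.2 + 0.28×2.8 = 1.523
Denominator: 1 + 0.176×4.1 + 0.28×0.68 = 1.912
R = 1.523/1.912 = 0.7967 J/s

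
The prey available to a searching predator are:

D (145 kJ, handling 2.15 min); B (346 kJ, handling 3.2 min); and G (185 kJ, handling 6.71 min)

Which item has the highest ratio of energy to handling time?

B

Profitability E/h (kJ/min): D = 145/2.15 = 67.4, B = 346/3.2 = 108, G = 185/6.71 = 27.6.
Ranked: B > D > G.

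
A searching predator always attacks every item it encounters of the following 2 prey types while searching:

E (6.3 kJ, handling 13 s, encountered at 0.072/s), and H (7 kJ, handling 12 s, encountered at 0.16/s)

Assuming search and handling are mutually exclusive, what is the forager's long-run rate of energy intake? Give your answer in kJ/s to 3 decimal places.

R = Σλ_iE_i / (1 + Σλ_ih_i)
Numerator: 0.072×6.3 + 0.16×7 = 1.574
Denominator: 1 + 0.072×13 + 0.16×12 = 3.856
R = 1.574/3.856 = 0.4081 kJ/s

0.408 kJ/s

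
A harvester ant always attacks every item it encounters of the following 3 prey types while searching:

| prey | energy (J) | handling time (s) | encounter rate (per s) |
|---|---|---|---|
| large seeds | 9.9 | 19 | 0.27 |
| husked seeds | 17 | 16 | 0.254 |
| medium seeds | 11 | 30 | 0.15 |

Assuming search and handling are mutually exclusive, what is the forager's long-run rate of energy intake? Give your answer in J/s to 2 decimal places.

R = (0.27×9.9 + 0.254×17 + 0.15×11) / (1 + 0.27×19 + 0.254×16 + 0.15×30) = 8.641/14.69 = 0.5881 J/s.

0.59 J/s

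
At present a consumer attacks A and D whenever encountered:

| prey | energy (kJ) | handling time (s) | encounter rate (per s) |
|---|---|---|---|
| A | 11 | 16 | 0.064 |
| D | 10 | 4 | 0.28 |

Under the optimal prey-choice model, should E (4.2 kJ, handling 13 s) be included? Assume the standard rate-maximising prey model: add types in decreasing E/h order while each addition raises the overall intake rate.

Current rate: (0.064×11 + 0.28×10)/(1 + 0.064×16 + 0.28×4) = 1.115 kJ/s.
E: E/h = 4.2/13 = 0.3231 kJ/s.
0.3231 < 1.115, so adding E would lower the average — exclude it.

No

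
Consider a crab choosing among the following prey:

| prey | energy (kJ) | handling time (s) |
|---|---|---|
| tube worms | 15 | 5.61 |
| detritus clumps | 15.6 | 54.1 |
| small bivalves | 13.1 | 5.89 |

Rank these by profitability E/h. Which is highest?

tube worms

Profitability E/h (kJ/s): tube worms = 15/5.61 = 2.67, detritus clumps = 15.6/54.1 = 0.288, small bivalves = 13.1/5.89 = 2.22.
Ranked: tube worms > small bivalves > detritus clumps.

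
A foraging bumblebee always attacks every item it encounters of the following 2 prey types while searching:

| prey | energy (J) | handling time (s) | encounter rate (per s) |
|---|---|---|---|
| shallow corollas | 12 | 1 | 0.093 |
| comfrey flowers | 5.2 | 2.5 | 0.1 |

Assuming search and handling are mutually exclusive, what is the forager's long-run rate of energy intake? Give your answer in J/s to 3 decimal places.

R = (0.093×12 + 0.1×5.2) / (1 + 0.093×1 + 0.1×2.5) = 1.636/1.343 = 1.218 J/s.

1.218 J/s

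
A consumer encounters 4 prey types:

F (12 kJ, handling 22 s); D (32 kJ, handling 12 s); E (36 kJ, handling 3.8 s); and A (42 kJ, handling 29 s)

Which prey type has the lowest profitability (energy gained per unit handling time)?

F

Profitability E/h (kJ/s): F = 12/22 = 0.545, D = 32/12 = 2.67, E = 36/3.8 = 9.47, A = 42/29 = 1.45.
Ranked: E > D > A > F.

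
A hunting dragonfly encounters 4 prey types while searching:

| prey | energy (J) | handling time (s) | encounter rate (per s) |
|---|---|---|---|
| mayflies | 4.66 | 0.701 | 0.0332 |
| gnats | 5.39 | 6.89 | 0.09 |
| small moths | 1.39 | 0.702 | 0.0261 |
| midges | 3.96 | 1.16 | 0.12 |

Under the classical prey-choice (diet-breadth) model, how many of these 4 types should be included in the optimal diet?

4

E/h in descending order: mayflies 6.65, midges 3.41, small moths 1.98, gnats 0.782 J/s. The optimal diet is the largest prefix of this list for which every included type satisfies E_i/h_i > R on the types above it.
Rate on top 1: 0.1512. midges: 3.41 > 0.1512 → include.
Rate on top 2: 0.5419. small moths: 1.98 > 0.5419 → include.
Rate on top 3: 0.5642. gnats: 0.782 > 0.5642 → include.
Optimal diet: mayflies, midges, small moths, gnats — 4 of 4 types.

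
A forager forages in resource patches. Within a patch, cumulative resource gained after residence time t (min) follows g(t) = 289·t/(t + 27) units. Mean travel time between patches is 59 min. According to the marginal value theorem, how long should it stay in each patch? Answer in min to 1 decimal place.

Maximise g(t)/(T+t): set derivative to zero → g'(t)(T+t) = g(t).
g'(t) = 289·27/(t + 27)². Setting 289·27/(t+27)² = 289t/[(t+27)(59+t)] gives 27(59+t) = t(t+27), so t² = 27×59 = 1593.
t* = √1593 = 39.91 min.

39.9 min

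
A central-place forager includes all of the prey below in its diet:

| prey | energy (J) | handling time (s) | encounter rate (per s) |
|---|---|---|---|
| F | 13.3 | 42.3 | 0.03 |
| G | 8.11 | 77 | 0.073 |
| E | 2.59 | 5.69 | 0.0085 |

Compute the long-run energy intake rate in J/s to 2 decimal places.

Energy encountered per unit search time: 0.03×13.3 + 0.073×8.11 + 0.0085×2.59 = 1.013 J/s.
Handling time per unit search time: 0.03×42.3 + 0.073×77 + 0.0085×5.69 = 6.938.
Rate = 1.013/(1 + 6.938) = 0.1276 J/s.

0.13 J/s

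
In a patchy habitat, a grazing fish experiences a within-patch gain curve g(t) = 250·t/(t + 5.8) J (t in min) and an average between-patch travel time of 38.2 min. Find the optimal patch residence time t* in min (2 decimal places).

By the marginal value theorem, leave when the instantaneous gain rate g'(t) equals the habitat-wide average g(t)/(T + t).
g'(t) = 250·5.8/(t + 5.8)². Setting 250·5.8/(t+5.8)² = 250t/[(t+5.8)(38.2+t)] gives 5.8(38.2+t) = t(t+5.8), so t² = 5.8×38.2 = 221.6.
t* = √221.6 = 14.88 min.

14.88 min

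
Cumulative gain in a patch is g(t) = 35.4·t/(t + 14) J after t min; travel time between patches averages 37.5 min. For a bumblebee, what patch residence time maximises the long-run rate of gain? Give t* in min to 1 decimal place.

22.9 min

By the marginal value theorem, leave when the instantaneous gain rate g'(t) equals the habitat-wide average g(t)/(T + t).
g'(t) = 35.4·14/(t + 14)². Setting 35.4·14/(t+14)² = 35.4t/[(t+14)(37.5+t)] gives 14(37.5+t) = t(t+14), so t² = 14×37.5 = 525.
t* = √525 = 22.91 min.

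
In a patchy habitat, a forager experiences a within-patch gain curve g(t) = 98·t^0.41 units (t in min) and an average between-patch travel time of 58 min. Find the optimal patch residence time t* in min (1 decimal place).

Optimal t* satisfies g'(t*) = g(t*)/(T + t*).
g'(t) = 0.41·98·t^-0.59. Setting 0.41·98·t^-0.59 = 98·t^0.41/(58+t) gives 0.41(58+t) = t, so 0.59·t = 0.41×58.
t* = 0.41×58/0.59 = 40.31 min.

40.3 min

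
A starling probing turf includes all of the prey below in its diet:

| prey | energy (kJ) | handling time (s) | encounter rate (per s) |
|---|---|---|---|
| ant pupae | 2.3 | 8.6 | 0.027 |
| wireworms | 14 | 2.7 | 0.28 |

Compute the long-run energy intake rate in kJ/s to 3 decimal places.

2.003 kJ/s

R = Σλ_iE_i / (1 + Σλ_ih_i)
Numerator: 0.027×2.3 + 0.28×14 = 3.982
Denominator: 1 + 0.027×8.6 + 0.28×2.7 = 1.988
R = 3.982/1.988 = 2.003 kJ/s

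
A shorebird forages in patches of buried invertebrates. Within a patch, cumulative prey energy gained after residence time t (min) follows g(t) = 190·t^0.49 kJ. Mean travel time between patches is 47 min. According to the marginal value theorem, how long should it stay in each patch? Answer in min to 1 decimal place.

45.2 min

By the marginal value theorem, leave when the instantaneous gain rate g'(t) equals the habitat-wide average g(t)/(T + t).
g'(t) = 0.49·190·t^-0.51. Setting 0.49·190·t^-0.51 = 190·t^0.49/(47+t) gives 0.49(47+t) = t, so 0.51·t = 0.49×47.
t* = 0.49×47/0.51 = 45.16 min.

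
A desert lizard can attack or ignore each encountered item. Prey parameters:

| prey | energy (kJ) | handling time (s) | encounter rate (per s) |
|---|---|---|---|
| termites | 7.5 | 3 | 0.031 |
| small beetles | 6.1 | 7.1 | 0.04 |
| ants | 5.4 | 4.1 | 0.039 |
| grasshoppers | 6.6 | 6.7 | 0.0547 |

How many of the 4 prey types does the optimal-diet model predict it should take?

4

Profitabilities (E/h, kJ/s): termites 2.5, ants 1.32, grasshoppers 0.985, small beetles 0.859. Add prey in this order while the next type's profitability exceeds the intake rate on those already taken.
Rate on top 1: 0.2127. ants: 1.32 > 0.2127 → include.
Rate on top 2: 0.3537. grasshoppers: 0.985 > 0.3537 → include.
Rate on top 3: 0.4966. small beetles: 0.859 > 0.4966 → include.
Optimal diet: termites, ants, grasshoppers, small beetles — 4 of 4 types.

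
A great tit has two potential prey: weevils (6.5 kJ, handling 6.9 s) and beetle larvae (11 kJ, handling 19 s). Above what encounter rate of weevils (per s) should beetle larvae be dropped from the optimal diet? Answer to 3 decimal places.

Drop beetle larvae once their profitability E₂/h₂ falls below the rate achievable on weevils alone: E₂/h₂ = λE₁/(1 + λh₁).
Solve for λ: λE₁h₂ = E₂(1 + λh₁) → λ(E₁h₂ − E₂h₁) = E₂ → λ = E₂/(E₁h₂ − E₂h₁).
λ = 11/(6.5×19 − 11×6.9) = 11/47.6 = 0.2311 per s.

0.231 per s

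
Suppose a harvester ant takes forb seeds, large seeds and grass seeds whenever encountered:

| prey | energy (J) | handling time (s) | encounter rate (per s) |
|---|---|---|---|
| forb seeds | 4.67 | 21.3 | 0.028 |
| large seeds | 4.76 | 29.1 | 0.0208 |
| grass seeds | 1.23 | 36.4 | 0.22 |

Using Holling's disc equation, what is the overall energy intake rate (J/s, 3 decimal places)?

0.049 J/s

R = (0.028×4.67 + 0.0208×4.76 + 0.22×1.23) / (1 + 0.028×21.3 + 0.0208×29.1 + 0.22×36.4) = 0.5004/10.21 = 0.04901 J/s.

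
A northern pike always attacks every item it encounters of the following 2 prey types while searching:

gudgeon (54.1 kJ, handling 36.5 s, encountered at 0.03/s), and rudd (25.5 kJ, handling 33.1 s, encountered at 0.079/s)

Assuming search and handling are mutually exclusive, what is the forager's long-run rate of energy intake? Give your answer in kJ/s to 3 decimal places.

R = (0.03×54.1 + 0.079×25.5) / (1 + 0.03×36.5 + 0.079×33.1) = 3.638/4.71 = 0.7723 kJ/s.

0.772 kJ/s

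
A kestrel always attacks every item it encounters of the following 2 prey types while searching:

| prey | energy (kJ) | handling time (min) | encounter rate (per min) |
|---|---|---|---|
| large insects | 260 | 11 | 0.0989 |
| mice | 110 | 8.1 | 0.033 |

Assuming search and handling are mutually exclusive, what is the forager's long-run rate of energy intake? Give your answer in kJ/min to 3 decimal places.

R = (0.0989×260 + 0.033×110) / (1 + 0.0989×11 + 0.033×8.1) = 29.34/2.355 = 12.46 kJ/min.

12.459 kJ/min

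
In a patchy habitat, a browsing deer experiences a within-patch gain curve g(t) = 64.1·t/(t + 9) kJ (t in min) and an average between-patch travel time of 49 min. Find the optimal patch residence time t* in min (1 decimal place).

21.0 min

Optimal t* satisfies g'(t*) = g(t*)/(T + t*).
g'(t) = 64.1·9/(t + 9)². Setting 64.1·9/(t+9)² = 64.1t/[(t+9)(49+t)] gives 9(49+t) = t(t+9), so t² = 9×49 = 441.
t* = √441 = 21 min.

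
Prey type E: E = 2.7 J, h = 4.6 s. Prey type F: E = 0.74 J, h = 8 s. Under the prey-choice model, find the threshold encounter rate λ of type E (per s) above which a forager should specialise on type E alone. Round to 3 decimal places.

0.041 per s

At the threshold, the rate on type E alone equals the profitability of type F: λ·2.7/(1 + λ·4.6) = 0.74/8 = 0.0925.
Rearranging, λ(2.7 − 0.0925×4.6) = 0.0925, so λ = 0.0925/2.275 = 0.04067 per s.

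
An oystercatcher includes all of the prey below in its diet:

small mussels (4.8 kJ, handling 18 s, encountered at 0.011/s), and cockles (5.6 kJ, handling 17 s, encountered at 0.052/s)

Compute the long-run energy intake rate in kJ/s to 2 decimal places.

Energy encountered per unit search time: 0.011×4.8 + 0.052×5.6 = 0.344 kJ/s.
Handling time per unit search time: 0.011×18 + 0.052×17 = 1.082.
Rate = 0.344/(1 + 1.082) = 0.1652 kJ/s.

0.17 kJ/s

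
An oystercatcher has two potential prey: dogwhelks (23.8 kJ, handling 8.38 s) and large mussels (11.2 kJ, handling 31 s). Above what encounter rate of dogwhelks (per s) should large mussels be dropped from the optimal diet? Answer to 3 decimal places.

0.017 per s

The zero-one rule: include large mussels iff E₂/h₂ > λE₁/(1+λh₁). Equality gives the switch point.
λE₁h₂ = E₂ + λE₂h₁ ⇒ λ = E₂/(E₁h₂ − E₂h₁) = 11.2/(737.8 − 93.86) = 0.01739 per s.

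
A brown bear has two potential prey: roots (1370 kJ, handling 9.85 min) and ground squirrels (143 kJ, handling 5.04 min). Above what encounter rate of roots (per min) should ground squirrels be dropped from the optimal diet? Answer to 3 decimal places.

0.026 per min

Drop ground squirrels once their profitability E₂/h₂ falls below the rate achievable on roots alone: E₂/h₂ = λE₁/(1 + λh₁).
Solve for λ: λE₁h₂ = E₂(1 + λh₁) → λ(E₁h₂ − E₂h₁) = E₂ → λ = E₂/(E₁h₂ − E₂h₁).
λ = 143/(1370×5.04 − 143×9.85) = 143/5496 = 0.02602 per min.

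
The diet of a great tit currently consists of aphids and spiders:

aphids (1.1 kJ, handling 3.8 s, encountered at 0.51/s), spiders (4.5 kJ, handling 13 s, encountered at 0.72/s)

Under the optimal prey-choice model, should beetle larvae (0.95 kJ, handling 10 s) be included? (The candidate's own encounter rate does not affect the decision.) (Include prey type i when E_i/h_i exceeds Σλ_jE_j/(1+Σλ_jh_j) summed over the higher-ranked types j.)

No

On aphids and spiders alone, R = ΣλE/(1+Σλh) = 3.801/12.3 = 0.3091 kJ/s.
Profitability of beetle larvae: 0.95/10 = 0.095 kJ/s.
Since 0.095 < R, time spent handling beetle larvae is better spent searching.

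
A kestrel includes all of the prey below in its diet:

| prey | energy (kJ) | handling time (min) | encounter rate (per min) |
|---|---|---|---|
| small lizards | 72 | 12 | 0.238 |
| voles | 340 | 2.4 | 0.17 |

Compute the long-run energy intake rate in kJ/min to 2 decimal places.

R = Σλ_iE_i / (1 + Σλ_ih_i)
Numerator: 0.238×72 + 0.17×340 = 74.94
Denominator: 1 + 0.238×12 + 0.17×2.4 = 4.264
R = 74.94/4.264 = 17.57 kJ/min

17.57 kJ/min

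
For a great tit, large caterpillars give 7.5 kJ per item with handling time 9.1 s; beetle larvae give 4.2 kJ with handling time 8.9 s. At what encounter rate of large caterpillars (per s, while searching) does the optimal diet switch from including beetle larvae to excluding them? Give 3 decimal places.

0.147 per s

At the threshold, the rate on large caterpillars alone equals the profitability of beetle larvae: λ·7.5/(1 + λ·9.1) = 4.2/8.9 = 0.4719.
Rearranging, λ(7.5 − 0.4719×9.1) = 0.4719, so λ = 0.4719/3.206 = 0.1472 per s.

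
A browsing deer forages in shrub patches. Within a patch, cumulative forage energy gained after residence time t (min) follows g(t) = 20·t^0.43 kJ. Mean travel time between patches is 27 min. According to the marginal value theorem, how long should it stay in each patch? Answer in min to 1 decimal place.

Optimal t* satisfies g'(t*) = g(t*)/(T + t*).
g'(t) = 0.43·20·t^-0.57. Setting 0.43·20·t^-0.57 = 20·t^0.43/(27+t) gives 0.43(27+t) = t, so 0.57·t = 0.43×27.
t* = 0.43×27/0.57 = 20.37 min.

20.4 min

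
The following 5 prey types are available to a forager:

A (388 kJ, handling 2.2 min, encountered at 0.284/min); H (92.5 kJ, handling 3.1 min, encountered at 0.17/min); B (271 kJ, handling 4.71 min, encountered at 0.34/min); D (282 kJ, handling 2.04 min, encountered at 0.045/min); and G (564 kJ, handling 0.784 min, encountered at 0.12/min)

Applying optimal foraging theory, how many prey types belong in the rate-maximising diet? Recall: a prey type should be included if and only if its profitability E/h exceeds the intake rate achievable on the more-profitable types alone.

E/h in descending order: G 719, A 176, D 138, B 57.5, H 29.8 kJ/min. The optimal diet is the largest prefix of this list for which every included type satisfies E_i/h_i > R on the types above it.
Rate on top 1: 61.86. A: 176 > 61.86 → include.
Rate on top 2: 103.5. D: 138 > 103.5 → include.
Rate on top 3: 105.2. B: 57.5 < 105.2 → exclude; stop.
Optimal diet: G, A, D — 3 of 5 types.

3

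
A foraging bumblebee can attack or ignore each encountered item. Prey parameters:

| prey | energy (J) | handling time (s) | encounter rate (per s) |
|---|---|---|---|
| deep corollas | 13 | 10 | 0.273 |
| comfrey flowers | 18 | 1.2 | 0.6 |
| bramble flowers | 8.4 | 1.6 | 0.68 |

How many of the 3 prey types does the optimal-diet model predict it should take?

Profitabilities (E/h, J/s): comfrey flowers 15, bramble flowers 5.25, deep corollas 1.3. Add prey in this order while the next type's profitability exceeds the intake rate on those already taken.
Rate on top 1: 6.279. bramble flowers: 5.25 < 6.279 → exclude; stop.
Optimal diet: comfrey flowers — 1 of 3 types.

1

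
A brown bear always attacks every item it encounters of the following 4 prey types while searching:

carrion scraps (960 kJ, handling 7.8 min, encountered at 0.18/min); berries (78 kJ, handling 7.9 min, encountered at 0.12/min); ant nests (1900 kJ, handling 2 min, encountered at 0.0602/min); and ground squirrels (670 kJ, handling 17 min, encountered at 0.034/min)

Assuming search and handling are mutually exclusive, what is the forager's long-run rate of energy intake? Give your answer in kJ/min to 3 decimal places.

78.837 kJ/min

R = (0.18×960 + 0.12×78 + 0.0602×1900 + 0.034×670) / (1 + 0.18×7.8 + 0.12×7.9 + 0.0602×2 + 0.034×17) = 319.3/4.05 = 78.84 kJ/min.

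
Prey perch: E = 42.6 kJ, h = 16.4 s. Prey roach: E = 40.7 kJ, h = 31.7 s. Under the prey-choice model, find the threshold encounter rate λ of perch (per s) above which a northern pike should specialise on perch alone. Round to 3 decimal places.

0.060 per s

The zero-one rule: include roach iff E₂/h₂ > λE₁/(1+λh₁). Equality gives the switch point.
λE₁h₂ = E₂ + λE₂h₁ ⇒ λ = E₂/(E₁h₂ − E₂h₁) = 40.7/(1350 − 667.5) = 0.0596 per s.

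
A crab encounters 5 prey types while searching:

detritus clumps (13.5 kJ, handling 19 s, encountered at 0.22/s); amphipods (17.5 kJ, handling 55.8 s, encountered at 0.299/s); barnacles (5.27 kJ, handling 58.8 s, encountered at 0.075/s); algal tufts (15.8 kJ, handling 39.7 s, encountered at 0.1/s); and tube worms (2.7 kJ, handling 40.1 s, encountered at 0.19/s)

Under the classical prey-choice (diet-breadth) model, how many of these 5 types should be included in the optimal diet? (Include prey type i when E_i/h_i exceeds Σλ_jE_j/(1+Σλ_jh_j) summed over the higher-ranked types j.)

1

E/h in descending order: detritus clumps 0.711, algal tufts 0.398, amphipods 0.314, barnacles 0.0896, tube worms 0.0673 kJ/s. The optimal diet is the largest prefix of this list for which every included type satisfies E_i/h_i > R on the types above it.
Rate on top 1: 0.5734. algal tufts: 0.398 < 0.5734 → exclude; stop.
Optimal diet: detritus clumps — 1 of 5 types.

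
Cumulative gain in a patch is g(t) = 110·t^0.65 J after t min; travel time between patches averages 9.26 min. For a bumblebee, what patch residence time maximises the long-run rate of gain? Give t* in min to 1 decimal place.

By the marginal value theorem, leave when the instantaneous gain rate g'(t) equals the habitat-wide average g(t)/(T + t).
g'(t) = 0.65·110·t^-0.35. Setting 0.65·110·t^-0.35 = 110·t^0.65/(9.26+t) gives 0.65(9.26+t) = t, so 0.35·t = 0.65×9.26.
t* = 0.65×9.26/0.35 = 17.2 min.

17.2 min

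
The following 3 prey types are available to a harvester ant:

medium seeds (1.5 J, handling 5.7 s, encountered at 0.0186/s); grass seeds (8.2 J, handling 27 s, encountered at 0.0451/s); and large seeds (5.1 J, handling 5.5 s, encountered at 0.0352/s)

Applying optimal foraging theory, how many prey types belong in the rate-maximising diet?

3

Rank by E/h (J/s): large seeds 0.927, grass seeds 0.304, medium seeds 0.263. Include each in turn until the next type's E/h falls below the running intake rate.
Rate on top 1: 0.1504. grass seeds: 0.304 > 0.1504 → include.
Rate on top 2: 0.2278. medium seeds: 0.263 > 0.2278 → include.
Optimal diet: large seeds, grass seeds, medium seeds — 3 of 3 types.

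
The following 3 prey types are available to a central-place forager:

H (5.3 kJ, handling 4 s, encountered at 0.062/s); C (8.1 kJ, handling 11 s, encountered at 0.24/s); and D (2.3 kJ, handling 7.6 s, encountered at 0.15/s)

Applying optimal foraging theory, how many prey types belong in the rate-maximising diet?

2

E/h in descending order: H 1.32, C 0.736, D 0.303 kJ/s. The optimal diet is the largest prefix of this list for which every included type satisfies E_i/h_i > R on the types above it.
Rate on top 1: 0.2633. C: 0.736 > 0.2633 → include.
Rate on top 2: 0.5845. D: 0.303 < 0.5845 → exclude; stop.
Optimal diet: H, C — 2 of 3 types.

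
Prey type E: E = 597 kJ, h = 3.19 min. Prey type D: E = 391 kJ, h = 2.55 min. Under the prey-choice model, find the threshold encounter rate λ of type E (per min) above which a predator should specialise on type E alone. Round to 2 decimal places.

1.42 per min

Drop type D once their profitability E₂/h₂ falls below the rate achievable on type E alone: E₂/h₂ = λE₁/(1 + λh₁).
Solve for λ: λE₁h₂ = E₂(1 + λh₁) → λ(E₁h₂ − E₂h₁) = E₂ → λ = E₂/(E₁h₂ − E₂h₁).
λ = 391/(597×2.55 − 391×3.19) = 391/275.1 = 1.422 per min.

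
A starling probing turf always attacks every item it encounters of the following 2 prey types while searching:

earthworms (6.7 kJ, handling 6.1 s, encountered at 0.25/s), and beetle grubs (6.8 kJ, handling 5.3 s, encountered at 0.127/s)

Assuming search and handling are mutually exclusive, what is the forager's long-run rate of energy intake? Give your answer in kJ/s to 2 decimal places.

R = Σλ_iE_i / (1 + Σλ_ih_i)
Numerator: 0.25×6.7 + 0.127×6.8 = 2.539
Denominator: 1 + 0.25×6.1 + 0.127×5.3 = 3.198
R = 2.539/3.198 = 0.7938 kJ/s

0.79 kJ/s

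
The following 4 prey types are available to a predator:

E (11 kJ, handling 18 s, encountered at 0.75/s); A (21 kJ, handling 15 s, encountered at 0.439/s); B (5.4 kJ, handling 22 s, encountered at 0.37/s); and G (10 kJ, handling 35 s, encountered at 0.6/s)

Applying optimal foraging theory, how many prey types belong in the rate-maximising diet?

1

Rank by E/h (kJ/s): A 1.4, E 0.611, G 0.286, B 0.245. Include each in turn until the next type's E/h falls below the running intake rate.
Rate on top 1: 1.215. E: 0.611 < 1.215 → exclude; stop.
Optimal diet: A — 1 of 4 types.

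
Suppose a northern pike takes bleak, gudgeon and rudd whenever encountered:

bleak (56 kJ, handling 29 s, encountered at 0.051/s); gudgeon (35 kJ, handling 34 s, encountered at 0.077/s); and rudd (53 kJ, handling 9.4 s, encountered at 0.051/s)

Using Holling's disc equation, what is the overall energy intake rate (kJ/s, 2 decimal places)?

1.48 kJ/s

R = (0.051×56 + 0.077×35 + 0.051×53) / (1 + 0.051×29 + 0.077×34 + 0.051×9.4) = 8.254/5.576 = 1.48 kJ/s.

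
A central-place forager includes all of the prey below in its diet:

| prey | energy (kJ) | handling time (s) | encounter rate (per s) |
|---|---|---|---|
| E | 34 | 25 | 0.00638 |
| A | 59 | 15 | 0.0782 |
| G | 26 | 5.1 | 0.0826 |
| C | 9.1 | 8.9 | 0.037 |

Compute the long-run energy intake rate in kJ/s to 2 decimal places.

R = Σλ_iE_i / (1 + Σλ_ih_i)
Numerator: 0.00638×34 + 0.0782×59 + 0.0826×26 + 0.037×9.1 = 7.315
Denominator: 1 + 0.00638×25 + 0.0782×15 + 0.0826×5.1 + 0.037×8.9 = 3.083
R = 7.315/3.083 = 2.373 kJ/s

2.37 kJ/s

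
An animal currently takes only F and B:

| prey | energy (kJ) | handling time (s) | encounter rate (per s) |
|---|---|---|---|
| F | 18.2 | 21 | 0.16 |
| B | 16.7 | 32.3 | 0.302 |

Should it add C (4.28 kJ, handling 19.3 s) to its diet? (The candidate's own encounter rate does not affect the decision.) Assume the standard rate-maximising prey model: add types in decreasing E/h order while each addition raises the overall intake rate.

On F and B alone, R = ΣλE/(1+Σλh) = 7.955/14.11 = 0.5636 kJ/s.
Profitability of C: 4.28/19.3 = 0.2218 kJ/s.
Since 0.2218 < R, time spent handling C is better spent searching.

No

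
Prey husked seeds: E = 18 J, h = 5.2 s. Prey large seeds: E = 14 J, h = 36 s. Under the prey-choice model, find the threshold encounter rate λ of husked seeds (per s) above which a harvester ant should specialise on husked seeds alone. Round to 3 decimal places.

0.024 per s

The zero-one rule: include large seeds iff E₂/h₂ > λE₁/(1+λh₁). Equality gives the switch point.
λE₁h₂ = E₂ + λE₂h₁ ⇒ λ = E₂/(E₁h₂ − E₂h₁) = 14/(648 − 72.8) = 0.02434 per s.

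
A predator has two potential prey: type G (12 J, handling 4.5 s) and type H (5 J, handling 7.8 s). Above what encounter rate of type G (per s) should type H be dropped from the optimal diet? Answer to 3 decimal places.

Drop type H once their profitability E₂/h₂ falls below the rate achievable on type G alone: E₂/h₂ = λE₁/(1 + λh₁).
Solve for λ: λE₁h₂ = E₂(1 + λh₁) → λ(E₁h₂ − E₂h₁) = E₂ → λ = E₂/(E₁h₂ − E₂h₁).
λ = 5/(12×7.8 − 5×4.5) = 5/71.1 = 0.07032 per s.

0.070 per s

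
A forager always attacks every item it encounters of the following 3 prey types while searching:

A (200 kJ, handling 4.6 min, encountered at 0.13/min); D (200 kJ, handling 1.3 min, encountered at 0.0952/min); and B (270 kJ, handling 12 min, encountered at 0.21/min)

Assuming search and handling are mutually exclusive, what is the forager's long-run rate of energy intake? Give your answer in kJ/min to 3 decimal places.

Energy encountered per unit search time: 0.13×200 + 0.0952×200 + 0.21×270 = 101.7 kJ/min.
Handling time per unit search time: 0.13×4.6 + 0.0952×1.3 + 0.21×12 = 3.242.
Rate = 101.7/(1 + 3.242) = 23.99 kJ/min.

23.985 kJ/min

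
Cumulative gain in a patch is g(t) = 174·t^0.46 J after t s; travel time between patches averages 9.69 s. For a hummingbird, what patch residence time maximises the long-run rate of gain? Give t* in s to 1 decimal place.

Maximise g(t)/(T+t): set derivative to zero → g'(t)(T+t) = g(t).
g'(t) = 0.46·174·t^-0.54. Setting 0.46·174·t^-0.54 = 174·t^0.46/(9.69+t) gives 0.46(9.69+t) = t, so 0.54·t = 0.46×9.69.
t* = 0.46×9.69/0.54 = 8.254 s.

8.3 s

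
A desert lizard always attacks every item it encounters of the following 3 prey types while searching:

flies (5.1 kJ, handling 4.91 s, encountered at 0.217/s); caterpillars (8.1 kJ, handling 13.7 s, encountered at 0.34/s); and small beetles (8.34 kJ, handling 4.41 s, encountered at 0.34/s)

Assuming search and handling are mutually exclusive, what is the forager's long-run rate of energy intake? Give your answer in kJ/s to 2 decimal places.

0.81 kJ/s

Energy encountered per unit search time: 0.217×5.1 + 0.34×8.1 + 0.34×8.34 = 6.696 kJ/s.
Handling time per unit search time: 0.217×4.91 + 0.34×13.7 + 0.34×4.41 = 7.223.
Rate = 6.696/(1 + 7.223) = 0.8144 kJ/s.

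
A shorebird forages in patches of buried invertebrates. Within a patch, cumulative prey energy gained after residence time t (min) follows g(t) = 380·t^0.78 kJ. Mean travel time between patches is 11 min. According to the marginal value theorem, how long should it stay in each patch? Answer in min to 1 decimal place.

39.0 min

Maximise g(t)/(T+t): set derivative to zero → g'(t)(T+t) = g(t).
g'(t) = 0.78·380·t^-0.22. Setting 0.78·380·t^-0.22 = 380·t^0.78/(11+t) gives 0.78(11+t) = t, so 0.22·t = 0.78×11.
t* = 0.78×11/0.22 = 39 min.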